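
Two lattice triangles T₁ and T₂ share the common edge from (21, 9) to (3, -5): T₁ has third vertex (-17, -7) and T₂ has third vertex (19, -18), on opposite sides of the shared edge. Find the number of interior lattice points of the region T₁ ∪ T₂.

The union is the simple quadrilateral with vertices (21, 9), (-17, -7), (3, -5), (19, -18) in order.
Using the shoelace formula, 2A = |(21·(-7) − (-17)·9) + ((-17)·(-5) − 3·(-7)) + (3·(-18) − 19·(-5)) + (19·9 − 21·(-18))| = 702, so the area is 351.
Along each edge there are gcd(|Δx|,|Δy|)+1 lattice points, so counting each shared vertex once the boundary has gcd(38,16) + gcd(20,2) + gcd(16,13) + gcd(2,27) = 2+2+1+1 = 6.
By Pick's theorem I = A − B/2 + 1 = 351 − 6/2 + 1 = 349.

349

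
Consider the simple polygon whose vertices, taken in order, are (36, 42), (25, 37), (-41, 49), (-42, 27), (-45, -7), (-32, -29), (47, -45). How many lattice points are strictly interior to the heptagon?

By the shoelace formula, twice the signed area is |(36·37 − 25·42) + (25·49 − (-41)·37) + ((-41)·27 − (-42)·49) + ((-42)·(-7) − (-45)·27) + ((-45)·(-29) − (-32)·(-7)) + ((-32)·(-45) − 47·(-29)) + (47·42 − 36·(-45))| = 12962, so the area is 6481.
Summing gcd(|Δx|,|Δy|) over the edges gives the boundary count: gcd(11,5) + gcd(66,12) + gcd(1,22) + gcd(3,34) + gcd(13,22) + gcd(79,16) + gcd(11,87) = 1+6+1+1+1+1+1 = 12.
By Pick's theorem A = I + B/2 − 1, so I = 6481 − 12/2 + 1 = 6476.

6476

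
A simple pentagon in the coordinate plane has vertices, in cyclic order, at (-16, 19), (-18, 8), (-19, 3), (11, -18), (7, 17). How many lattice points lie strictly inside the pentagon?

Using the shoelace formula, 2A = |[(-16)·8 − (-18)·19] + [(-18)·3 − (-19)·8] + [(-19)·(-18) − 11·3] + [11·17 − 7·(-18)] + [7·19 − (-16)·17]| = 1339, so the area is 1339/2.
The number of boundary lattice points is Σ gcd(|Δx|,|Δy|) = gcd(2,11) + gcd(1,5) + gcd(30,21) + gcd(4,35) + gcd(23,2) = 1+1+3+1+1 = 7.
Pick's theorem gives I = A − B/2 + 1 = 1339/2 − 7/2 + 1 = 667.

667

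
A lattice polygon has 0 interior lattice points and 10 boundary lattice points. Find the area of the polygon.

Pick's theorem states A = I + B/2 − 1, so A = 0 + 10/2 − 1 = 4.

4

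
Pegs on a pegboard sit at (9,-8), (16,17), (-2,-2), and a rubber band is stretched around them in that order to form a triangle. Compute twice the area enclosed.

The shoelace formula gives twice the area as |[9·17 − 16·(-8)] + [16·(-2) − (-2)·17] + [(-2)·(-8) − 9·(-2)]| = 317, so the area is 158.5.

317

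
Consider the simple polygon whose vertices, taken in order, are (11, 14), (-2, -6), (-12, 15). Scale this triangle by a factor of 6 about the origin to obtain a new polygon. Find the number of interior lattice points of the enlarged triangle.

8506

By the shoelace formula, twice the signed area is |(11·(-6) − (-2)·14) + ((-2)·15 − (-12)·(-6)) + ((-12)·14 − 11·15)| = 473, so the area is 473/2.
Along each edge there are gcd(|Δx|,|Δy|)+1 lattice points, so counting each shared vertex once the boundary has gcd(13,20) + gcd(10,21) + gcd(23,1) = 1+1+1 = 3.
Scaling by 6 multiplies the area by 6² = 36 (so the new area is 8514) and multiplies the boundary lattice-point count by 6, giving 18.
By Pick's theorem, the interior count of the dilated polygon is 8514 − 18/2 + 1 = 8506.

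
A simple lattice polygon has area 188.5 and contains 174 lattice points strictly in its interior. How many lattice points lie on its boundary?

31

Pick's theorem gives A = I + B/2 − 1, so B = 2(A − I + 1) = 2(188.5 − 174 + 1) = 31.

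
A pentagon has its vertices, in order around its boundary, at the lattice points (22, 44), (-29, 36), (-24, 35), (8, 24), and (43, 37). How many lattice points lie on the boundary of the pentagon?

The number of boundary lattice points is Σ gcd(|Δx|,|Δy|) = gcd(51,8) + gcd(5,1) + gcd(32,11) + gcd(35,13) + gcd(21,7) = 1+1+1+1+7 = 11.

11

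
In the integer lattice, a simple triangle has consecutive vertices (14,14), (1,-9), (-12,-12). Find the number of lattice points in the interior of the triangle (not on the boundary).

117

Using the shoelace formula, 2A = |(14·(-9) − 1·14) + (1·(-12) − (-12)·(-9)) + ((-12)·14 − 14·(-12))| = 260, so the area is 130.
The number of boundary lattice points is Σ gcd(|Δx|,|Δy|) = gcd(13,23) + gcd(13,3) + gcd(26,26) = 1+1+26 = 28.
By Pick's theorem A = I + B/2 − 1, so I = 130 − 28/2 + 1 = 117.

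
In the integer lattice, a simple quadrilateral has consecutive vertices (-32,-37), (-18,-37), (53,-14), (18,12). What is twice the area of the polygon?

3337

The shoelace formula gives twice the area as |((-32)·(-37) − (-18)·(-37)) + ((-18)·(-14) − 53·(-37)) + (53·12 − 18·(-14)) + (18·(-37) − (-32)·12)| = 3337, so the area is 3337/2.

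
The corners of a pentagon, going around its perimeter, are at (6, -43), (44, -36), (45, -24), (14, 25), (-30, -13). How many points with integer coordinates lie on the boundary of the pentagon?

The number of boundary lattice points is Σ gcd(|Δx|,|Δy|) = gcd(38,7) + gcd(1,12) + gcd(31,49) + gcd(44,38) + gcd(36,30) = 1+1+1+2+6 = 11.

11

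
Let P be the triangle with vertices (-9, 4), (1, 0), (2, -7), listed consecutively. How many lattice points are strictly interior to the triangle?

27

By the shoelace formula, twice the signed area is |((-9)·0 − 1·4) + (1·(-7) − 2·0) + (2·4 − (-9)·(-7))| = 66, so the area is 33.
Along each edge there are gcd(|Δx|,|Δy|)+1 lattice points, so counting each shared vertex once the boundary has gcd(10,4) + gcd(1,7) + gcd(11,11) = 2+1+11 = 14.
Pick's theorem gives I = A − B/2 + 1 = 33 − 14/2 + 1 = 27.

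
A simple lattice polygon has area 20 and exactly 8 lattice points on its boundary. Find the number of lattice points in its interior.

17

Pick's theorem A = I + B/2 − 1 rearranges to I = A − B/2 + 1 = 20 − 8/2 + 1 = 17.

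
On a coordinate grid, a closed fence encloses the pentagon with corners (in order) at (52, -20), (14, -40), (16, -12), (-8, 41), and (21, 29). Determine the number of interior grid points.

1892

The shoelace formula gives twice the area as |(52·(-40) − 14·(-20)) + (14·(-12) − 16·(-40)) + (16·41 − (-8)·(-12)) + ((-8)·29 − 21·41) + (21·(-20) − 52·29)| = 3789, so the area is 3789/2.
Summing gcd(|Δx|,|Δy|) over the edges gives the boundary count: gcd(38,20) + gcd(2,28) + gcd(24,53) + gcd(29,12) + gcd(31,49) = 2+2+1+1+1 = 7.
By Pick's theorem A = I + B/2 − 1, so I = 3789/2 − 7/2 + 1 = 1892.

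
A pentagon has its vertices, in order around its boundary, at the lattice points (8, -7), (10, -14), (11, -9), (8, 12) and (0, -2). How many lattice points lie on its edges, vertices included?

Along each edge there are gcd(|Δx|,|Δy|)+1 lattice points, so counting each shared vertex once the boundary has gcd(2,7) + gcd(1,5) + gcd(3,21) + gcd(8,14) + gcd(8,5) = 1+1+3+2+1 = 8.

8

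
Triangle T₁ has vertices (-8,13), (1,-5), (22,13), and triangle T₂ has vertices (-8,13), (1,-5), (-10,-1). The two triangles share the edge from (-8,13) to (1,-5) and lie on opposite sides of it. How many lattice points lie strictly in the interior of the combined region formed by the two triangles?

The union is the simple quadrilateral with vertices (-8,13), (22,13), (1,-5), (-10,-1) in order.
The shoelace formula gives twice the area as |((-8)·13 − 22·13) + (22·(-5) − 1·13) + (1·(-1) − (-10)·(-5)) + ((-10)·13 − (-8)·(-1))| = 702, so the area is 351.
Along each edge there are gcd(|Δx|,|Δy|)+1 lattice points, so counting each shared vertex once the boundary has gcd(30,0) + gcd(21,18) + gcd(11,4) + gcd(2,14) = 30+3+1+2 = 36.
By Pick's theorem I = A − B/2 + 1 = 351 − 36/2 + 1 = 334.

334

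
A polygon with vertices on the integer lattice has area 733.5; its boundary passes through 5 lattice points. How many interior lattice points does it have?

732

Pick's theorem A = I + B/2 − 1 rearranges to I = A − B/2 + 1 = 733.5 − 5/2 + 1 = 732.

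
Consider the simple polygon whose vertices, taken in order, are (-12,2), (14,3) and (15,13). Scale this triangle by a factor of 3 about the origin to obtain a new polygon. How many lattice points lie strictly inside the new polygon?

By the shoelace formula, twice the signed area is |((-12)·3 − 14·2) + (14·13 − 15·3) + (15·2 − (-12)·13)| = 259, so the area is 259/2.
The number of boundary lattice points is Σ gcd(|Δx|,|Δy|) = gcd(26,1) + gcd(1,10) + gcd(27,11) = 1+1+1 = 3.
Scaling by 3 multiplies the area by 3² = 9 (so the new area is 2331/2) and multiplies the boundary lattice-point count by 3, giving 9.
By Pick's theorem, the interior count of the dilated polygon is 2331/2 − 9/2 + 1 = 1162.

1162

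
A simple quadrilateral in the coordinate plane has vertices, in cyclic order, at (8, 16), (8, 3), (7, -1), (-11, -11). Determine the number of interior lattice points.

147

Using the shoelace formula, 2A = |[8·3 − 8·16] + [8·(-1) − 7·3] + [7·(-11) − (-11)·(-1)] + [(-11)·16 − 8·(-11)]| = 309, so the area is 309/2.
Along each edge there are gcd(|Δx|,|Δy|)+1 lattice points, so counting each shared vertex once the boundary has gcd(0,13) + gcd(1,4) + gcd(18,10) + gcd(19,27) = 13+1+2+1 = 17.
By Pick's theorem A = I + B/2 − 1, so I = 309/2 − 17/2 + 1 = 147.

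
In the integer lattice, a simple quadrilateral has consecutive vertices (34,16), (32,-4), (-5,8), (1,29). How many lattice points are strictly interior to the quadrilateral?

765

The shoelace formula gives twice the area as |[34·(-4) − 32·16] + [32·8 − (-5)·(-4)] + [(-5)·29 − 1·8] + [1·16 − 34·29]| = 1535, so the area is 1535/2.
Along each edge there are gcd(|Δx|,|Δy|)+1 lattice points, so counting each shared vertex once the boundary has gcd(2,20) + gcd(37,12) + gcd(6,21) + gcd(33,13) = 2+1+3+1 = 7.
By Pick's theorem A = I + B/2 − 1, so I = 1535/2 − 7/2 + 1 = 765.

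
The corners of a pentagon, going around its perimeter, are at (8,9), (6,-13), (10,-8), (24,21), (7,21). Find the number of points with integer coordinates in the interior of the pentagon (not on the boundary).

The shoelace formula gives twice the area as |[8·(-13) − 6·9] + [6·(-8) − 10·(-13)] + [10·21 − 24·(-8)] + [24·21 − 7·21] + [7·9 − 8·21]| = 578, so the area is 289.
Summing gcd(|Δx|,|Δy|) over the edges gives the boundary count: gcd(2,22) + gcd(4,5) + gcd(14,29) + gcd(17,0) + gcd(1,12) = 2+1+1+17+1 = 22.
Pick's theorem gives I = A − B/2 + 1 = 289 − 22/2 + 1 = 279.

279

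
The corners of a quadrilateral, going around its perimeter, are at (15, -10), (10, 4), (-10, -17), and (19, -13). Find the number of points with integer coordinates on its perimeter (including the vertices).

Along each edge there are gcd(|Δx|,|Δy|)+1 lattice points, so counting each shared vertex once the boundary has gcd(5,14) + gcd(20,21) + gcd(29,4) + gcd(4,3) = 1+1+1+1 = 4.

4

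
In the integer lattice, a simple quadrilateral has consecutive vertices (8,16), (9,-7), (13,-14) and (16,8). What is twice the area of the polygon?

285

By the shoelace formula, twice the signed area is |[8·(-7) − 9·16] + [9·(-14) − 13·(-7)] + [13·8 − 16·(-14)] + [16·16 − 8·8]| = 285, so the area is 285/2.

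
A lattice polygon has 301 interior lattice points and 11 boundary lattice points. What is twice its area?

611

Pick's theorem states A = I + B/2 − 1, so A = 301 + 11/2 − 1 = 611/2.
Hence 2A = 611.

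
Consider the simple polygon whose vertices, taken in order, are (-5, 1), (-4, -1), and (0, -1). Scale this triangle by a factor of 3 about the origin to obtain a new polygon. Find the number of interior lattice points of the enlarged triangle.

Using the shoelace formula, 2A = |[(-5)·(-1) − (-4)·1] + [(-4)·(-1) − 0·(-1)] + [0·1 − (-5)·(-1)]| = 8, so the area is 4.
The number of boundary lattice points is Σ gcd(|Δx|,|Δy|) = gcd(1,2) + gcd(4,0) + gcd(5,2) = 1+4+1 = 6.
Scaling by 3 multiplies the area by 3² = 9 (so the new area is 36) and multiplies the boundary lattice-point count by 3, giving 18.
By Pick's theorem, the interior count of the dilated polygon is 36 − 18/2 + 1 = 28.

28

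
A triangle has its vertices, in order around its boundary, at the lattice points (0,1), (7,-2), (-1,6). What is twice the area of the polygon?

The shoelace formula gives twice the area as |(0·(-2) − 7·1) + (7·6 − (-1)·(-2)) + ((-1)·1 − 0·6)| = 32, so the area is 16.

32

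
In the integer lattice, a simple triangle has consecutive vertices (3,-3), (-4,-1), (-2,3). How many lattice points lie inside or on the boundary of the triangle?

19

Using the shoelace formula, 2A = |[3·(-1) − (-4)·(-3)] + [(-4)·3 − (-2)·(-1)] + [(-2)·(-3) − 3·3]| = 32, so the area is 16.
Summing gcd(|Δx|,|Δy|) over the edges gives the boundary count: gcd(7,2) + gcd(2,4) + gcd(5,6) = 1+2+1 = 4.
Pick's theorem gives I = A − B/2 + 1 = 16 − 4/2 + 1 = 15, so the closed region contains I + B = 15 + 4 = 19 lattice points.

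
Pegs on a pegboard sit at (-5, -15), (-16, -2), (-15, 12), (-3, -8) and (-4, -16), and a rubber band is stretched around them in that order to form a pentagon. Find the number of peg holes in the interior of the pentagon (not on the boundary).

By the shoelace formula, twice the signed area is |((-5)·(-2) − (-16)·(-15)) + ((-16)·12 − (-15)·(-2)) + ((-15)·(-8) − (-3)·12) + ((-3)·(-16) − (-4)·(-8)) + ((-4)·(-15) − (-5)·(-16))| = 300, so the area is 150.
Along each edge there are gcd(|Δx|,|Δy|)+1 lattice points, so counting each shared vertex once the boundary has gcd(11,13) + gcd(1,14) + gcd(12,20) + gcd(1,8) + gcd(1,1) = 1+1+4+1+1 = 8.
Pick's theorem gives I = A − B/2 + 1 = 150 − 8/2 + 1 = 147.

147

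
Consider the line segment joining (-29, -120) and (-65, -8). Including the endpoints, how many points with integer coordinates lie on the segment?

5

The number of lattice points on a segment between lattice points is gcd(|Δx|,|Δy|) + 1 = gcd(36,112) + 1 = 4 + 1 = 5.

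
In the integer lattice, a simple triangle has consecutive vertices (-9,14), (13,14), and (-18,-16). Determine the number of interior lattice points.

The shoelace formula gives twice the area as |((-9)·14 − 13·14) + (13·(-16) − (-18)·14) + ((-18)·14 − (-9)·(-16))| = 660, so the area is 330.
Summing gcd(|Δx|,|Δy|) over the edges gives the boundary count: gcd(22,0) + gcd(31,30) + gcd(9,30) = 22+1+3 = 26.
By Pick's theorem A = I + B/2 − 1, so I = 330 − 26/2 + 1 = 318.

318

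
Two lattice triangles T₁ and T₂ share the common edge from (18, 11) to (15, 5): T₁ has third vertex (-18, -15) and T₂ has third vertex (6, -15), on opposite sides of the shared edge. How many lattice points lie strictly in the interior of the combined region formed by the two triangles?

70

The union is the simple quadrilateral with vertices (18, 11), (-18, -15), (15, 5), (6, -15) in order.
The shoelace formula gives twice the area as |(18·(-15) − (-18)·11) + ((-18)·5 − 15·(-15)) + (15·(-15) − 6·5) + (6·11 − 18·(-15))| = 144, so the area is 72.
Along each edge there are gcd(|Δx|,|Δy|)+1 lattice points, so counting each shared vertex once the boundary has gcd(36,26) + gcd(33,20) + gcd(9,20) + gcd(12,26) = 2+1+1+2 = 6.
By Pick's theorem I = A − B/2 + 1 = 72 − 6/2 + 1 = 70.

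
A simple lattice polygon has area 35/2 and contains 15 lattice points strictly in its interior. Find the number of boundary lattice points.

Pick's theorem gives A = I + B/2 − 1, so B = 2(A − I + 1) = 2(35/2 − 15 + 1) = 7.

7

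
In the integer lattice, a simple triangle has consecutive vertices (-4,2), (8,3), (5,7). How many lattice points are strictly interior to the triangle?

Using the shoelace formula, 2A = |[(-4)·3 − 8·2] + [8·7 − 5·3] + [5·2 − (-4)·7]| = 51, so the area is 25.5.
Summing gcd(|Δx|,|Δy|) over the edges gives the boundary count: gcd(12,1) + gcd(3,4) + gcd(9,5) = 1+1+1 = 3.
Pick's theorem gives I = A − B/2 + 1 = 25.5 − 3/2 + 1 = 25.

25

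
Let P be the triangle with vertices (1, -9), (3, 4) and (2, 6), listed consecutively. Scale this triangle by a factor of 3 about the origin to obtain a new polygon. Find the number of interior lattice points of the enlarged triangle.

The shoelace formula gives twice the area as |(1·4 − 3·(-9)) + (3·6 − 2·4) + (2·(-9) − 1·6)| = 17, so the area is 17/2.
The number of boundary lattice points is Σ gcd(|Δx|,|Δy|) = gcd(2,13) + gcd(1,2) + gcd(1,15) = 1+1+1 = 3.
Scaling by 3 multiplies the area by 3² = 9 (so the new area is 76.5) and multiplies the boundary lattice-point count by 3, giving 9.
By Pick's theorem, the interior count of the dilated polygon is 76.5 − 9/2 + 1 = 73.

73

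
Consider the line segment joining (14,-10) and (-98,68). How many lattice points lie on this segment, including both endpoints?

The number of lattice points on a segment between lattice points is gcd(|Δx|,|Δy|) + 1 = gcd(112,78) + 1 = 2 + 1 = 3.

3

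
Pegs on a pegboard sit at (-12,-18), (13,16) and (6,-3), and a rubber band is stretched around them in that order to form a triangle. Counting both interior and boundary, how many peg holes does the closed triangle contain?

Using the shoelace formula, 2A = |((-12)·16 − 13·(-18)) + (13·(-3) − 6·16) + (6·(-18) − (-12)·(-3))| = 237, so the area is 237/2.
Summing gcd(|Δx|,|Δy|) over the edges gives the boundary count: gcd(25,34) + gcd(7,19) + gcd(18,15) = 1+1+3 = 5.
Pick's theorem gives I = A − B/2 + 1 = 237/2 − 5/2 + 1 = 117, so the closed region contains I + B = 117 + 5 = 122 lattice points.

122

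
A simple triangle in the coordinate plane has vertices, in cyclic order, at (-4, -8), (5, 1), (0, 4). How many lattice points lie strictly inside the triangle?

30

By the shoelace formula, twice the signed area is |((-4)·1 − 5·(-8)) + (5·4 − 0·1) + (0·(-8) − (-4)·4)| = 72, so the area is 36.
The number of boundary lattice points is Σ gcd(|Δx|,|Δy|) = gcd(9,9) + gcd(5,3) + gcd(4,12) = 9+1+4 = 14.
Pick's theorem gives I = A − B/2 + 1 = 36 − 14/2 + 1 = 30.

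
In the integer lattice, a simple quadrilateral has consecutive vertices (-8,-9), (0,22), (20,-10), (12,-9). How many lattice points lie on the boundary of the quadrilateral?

Summing gcd(|Δx|,|Δy|) over the edges gives the boundary count: gcd(8,31) + gcd(20,32) + gcd(8,1) + gcd(20,0) = 1+4+1+20 = 26.

26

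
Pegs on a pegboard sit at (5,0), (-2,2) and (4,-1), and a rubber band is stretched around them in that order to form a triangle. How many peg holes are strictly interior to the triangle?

3

Using the shoelace formula, 2A = |[5·2 − (-2)·0] + [(-2)·(-1) − 4·2] + [4·0 − 5·(-1)]| = 9, so the area is 9/2.
The number of boundary lattice points is Σ gcd(|Δx|,|Δy|) = gcd(7,2) + gcd(6,3) + gcd(1,1) = 1+3+1 = 5.
By Pick's theorem A = I + B/2 − 1, so I = 9/2 − 5/2 + 1 = 3.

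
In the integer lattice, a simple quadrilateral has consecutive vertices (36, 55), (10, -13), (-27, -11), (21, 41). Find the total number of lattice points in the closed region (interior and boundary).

1343

The shoelace formula gives twice the area as |[36·(-13) − 10·55] + [10·(-11) − (-27)·(-13)] + [(-27)·41 − 21·(-11)] + [21·55 − 36·41]| = 2676, so the area is 1338.
Summing gcd(|Δx|,|Δy|) over the edges gives the boundary count: gcd(26,68) + gcd(37,2) + gcd(48,52) + gcd(15,14) = 2+1+4+1 = 8.
Pick's theorem gives I = A − B/2 + 1 = 1338 − 8/2 + 1 = 1335, so the closed region contains I + B = 1335 + 8 = 1343 lattice points.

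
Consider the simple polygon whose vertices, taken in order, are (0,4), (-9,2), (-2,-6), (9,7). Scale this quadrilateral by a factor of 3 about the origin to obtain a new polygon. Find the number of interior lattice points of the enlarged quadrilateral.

757

By the shoelace formula, twice the signed area is |[0·2 − (-9)·4] + [(-9)·(-6) − (-2)·2] + [(-2)·7 − 9·(-6)] + [9·4 − 0·7]| = 170, so the area is 85.
The number of boundary lattice points is Σ gcd(|Δx|,|Δy|) = gcd(9,2) + gcd(7,8) + gcd(11,13) + gcd(9,3) = 1+1+1+3 = 6.
Scaling by 3 multiplies the area by 3² = 9 (so the new area is 765) and multiplies the boundary lattice-point count by 3, giving 18.
By Pick's theorem, the interior count of the dilated polygon is 765 − 18/2 + 1 = 757.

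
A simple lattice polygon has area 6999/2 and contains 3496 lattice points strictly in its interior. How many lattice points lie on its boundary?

Pick's theorem gives A = I + B/2 − 1, so B = 2(A − I + 1) = 2(6999/2 − 3496 + 1) = 9.

9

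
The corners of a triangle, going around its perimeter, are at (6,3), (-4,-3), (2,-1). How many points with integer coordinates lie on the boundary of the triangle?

8

Along each edge there are gcd(|Δx|,|Δy|)+1 lattice points, so counting each shared vertex once the boundary has gcd(10,6) + gcd(6,2) + gcd(4,4) = 2+2+4 = 8.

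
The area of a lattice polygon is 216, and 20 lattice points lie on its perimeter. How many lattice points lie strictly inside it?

Pick's theorem A = I + B/2 − 1 rearranges to I = A − B/2 + 1 = 216 − 20/2 + 1 = 207.

207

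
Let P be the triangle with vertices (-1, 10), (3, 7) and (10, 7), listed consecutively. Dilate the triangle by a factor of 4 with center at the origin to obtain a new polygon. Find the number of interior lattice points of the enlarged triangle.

151

The shoelace formula gives twice the area as |((-1)·7 − 3·10) + (3·7 − 10·7) + (10·10 − (-1)·7)| = 21, so the area is 10.5.
The number of boundary lattice points is Σ gcd(|Δx|,|Δy|) = gcd(4,3) + gcd(7,0) + gcd(11,3) = 1+7+1 = 9.
Scaling by 4 multiplies the area by 4² = 16 (so the new area is 168) and multiplies the boundary lattice-point count by 4, giving 36.
By Pick's theorem, the interior count of the dilated polygon is 168 − 36/2 + 1 = 151.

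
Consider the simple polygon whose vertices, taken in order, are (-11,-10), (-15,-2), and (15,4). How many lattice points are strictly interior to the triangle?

The shoelace formula gives twice the area as |((-11)·(-2) − (-15)·(-10)) + ((-15)·4 − 15·(-2)) + (15·(-10) − (-11)·4)| = 264, so the area is 132.
The number of boundary lattice points is Σ gcd(|Δx|,|Δy|) = gcd(4,8) + gcd(30,6) + gcd(26,14) = 4+6+2 = 12.
By Pick's theorem A = I + B/2 − 1, so I = 132 − 12/2 + 1 = 127.

127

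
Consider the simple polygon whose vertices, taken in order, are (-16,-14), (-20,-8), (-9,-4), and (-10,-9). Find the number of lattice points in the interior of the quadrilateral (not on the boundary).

52

Using the shoelace formula, 2A = |((-16)·(-8) − (-20)·(-14)) + ((-20)·(-4) − (-9)·(-8)) + ((-9)·(-9) − (-10)·(-4)) + ((-10)·(-14) − (-16)·(-9))| = 107, so the area is 53.5.
Summing gcd(|Δx|,|Δy|) over the edges gives the boundary count: gcd(4,6) + gcd(11,4) + gcd(1,5) + gcd(6,5) = 2+1+1+1 = 5.
By Pick's theorem A = I + B/2 − 1, so I = 53.5 − 5/2 + 1 = 52.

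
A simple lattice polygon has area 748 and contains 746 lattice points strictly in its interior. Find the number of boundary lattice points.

6

Pick's theorem gives A = I + B/2 − 1, so B = 2(A − I + 1) = 2(748 − 746 + 1) = 6.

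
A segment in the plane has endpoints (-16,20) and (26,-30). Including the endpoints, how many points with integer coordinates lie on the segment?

3

The number of lattice points on a segment between lattice points is gcd(|Δx|,|Δy|) + 1 = gcd(42,50) + 1 = 2 + 1 = 3.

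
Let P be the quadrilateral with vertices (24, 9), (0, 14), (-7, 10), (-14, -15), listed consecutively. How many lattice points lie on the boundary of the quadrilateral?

5

Summing gcd(|Δx|,|Δy|) over the edges gives the boundary count: gcd(24,5) + gcd(7,4) + gcd(7,25) + gcd(38,24) = 1+1+1+2 = 5.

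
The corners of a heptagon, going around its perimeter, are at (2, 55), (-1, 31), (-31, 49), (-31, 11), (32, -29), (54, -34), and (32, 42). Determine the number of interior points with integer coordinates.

By the shoelace formula, twice the signed area is |(2·31 − (-1)·55) + ((-1)·49 − (-31)·31) + ((-31)·11 − (-31)·49) + ((-31)·(-29) − 32·11) + (32·(-34) − 54·(-29)) + (54·42 − 32·(-34)) + (32·55 − 2·42)| = 8264, so the area is 4132.
Summing gcd(|Δx|,|Δy|) over the edges gives the boundary count: gcd(3,24) + gcd(30,18) + gcd(0,38) + gcd(63,40) + gcd(22,5) + gcd(22,76) + gcd(30,13) = 3+6+38+1+1+2+1 = 52.
Pick's theorem gives I = A − B/2 + 1 = 4132 − 52/2 + 1 = 4107.

4107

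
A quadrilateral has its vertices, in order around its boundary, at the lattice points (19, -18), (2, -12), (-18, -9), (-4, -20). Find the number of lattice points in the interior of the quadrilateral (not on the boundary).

174

The shoelace formula gives twice the area as |[19·(-12) − 2·(-18)] + [2·(-9) − (-18)·(-12)] + [(-18)·(-20) − (-4)·(-9)] + [(-4)·(-18) − 19·(-20)]| = 350, so the area is 175.
Summing gcd(|Δx|,|Δy|) over the edges gives the boundary count: gcd(17,6) + gcd(20,3) + gcd(14,11) + gcd(23,2) = 1+1+1+1 = 4.
Pick's theorem gives I = A − B/2 + 1 = 175 − 4/2 + 1 = 174.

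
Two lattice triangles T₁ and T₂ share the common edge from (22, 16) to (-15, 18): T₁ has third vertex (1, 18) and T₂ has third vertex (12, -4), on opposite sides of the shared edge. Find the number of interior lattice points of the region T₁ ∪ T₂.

383

The union is the simple quadrilateral with vertices (22, 16), (1, 18), (-15, 18), (12, -4) in order.
By the shoelace formula, twice the signed area is |(22·18 − 1·16) + (1·18 − (-15)·18) + ((-15)·(-4) − 12·18) + (12·16 − 22·(-4))| = 792, so the area is 396.
Summing gcd(|Δx|,|Δy|) over the edges gives the boundary count: gcd(21,2) + gcd(16,0) + gcd(27,22) + gcd(10,20) = 1+16+1+10 = 28.
By Pick's theorem I = A − B/2 + 1 = 396 − 28/2 + 1 = 383.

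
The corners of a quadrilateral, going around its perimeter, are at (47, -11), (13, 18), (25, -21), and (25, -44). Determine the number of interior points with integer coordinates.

724

By the shoelace formula, twice the signed area is |[47·18 − 13·(-11)] + [13·(-21) − 25·18] + [25·(-44) − 25·(-21)] + [25·(-11) − 47·(-44)]| = 1484, so the area is 742.
Summing gcd(|Δx|,|Δy|) over the edges gives the boundary count: gcd(34,29) + gcd(12,39) + gcd(0,23) + gcd(22,33) = 1+3+23+11 = 38.
Pick's theorem gives I = A − B/2 + 1 = 742 − 38/2 + 1 = 724.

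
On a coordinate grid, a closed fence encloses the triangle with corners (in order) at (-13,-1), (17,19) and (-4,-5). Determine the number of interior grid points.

144

Using the shoelace formula, 2A = |[(-13)·19 − 17·(-1)] + [17·(-5) − (-4)·19] + [(-4)·(-1) − (-13)·(-5)]| = 300, so the area is 150.
The number of boundary lattice points is Σ gcd(|Δx|,|Δy|) = gcd(30,20) + gcd(21,24) + gcd(9,4) = 10+3+1 = 14.
Pick's theorem gives I = A − B/2 + 1 = 150 − 14/2 + 1 = 144.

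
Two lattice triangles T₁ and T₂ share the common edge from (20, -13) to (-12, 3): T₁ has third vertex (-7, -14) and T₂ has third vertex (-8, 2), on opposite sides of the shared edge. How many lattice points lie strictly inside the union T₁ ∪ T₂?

247

The union is the simple quadrilateral with vertices (20, -13), (-7, -14), (-12, 3), (-8, 2) in order.
The shoelace formula gives twice the area as |[20·(-14) − (-7)·(-13)] + [(-7)·3 − (-12)·(-14)] + [(-12)·2 − (-8)·3] + [(-8)·(-13) − 20·2]| = 496, so the area is 248.
The number of boundary lattice points is Σ gcd(|Δx|,|Δy|) = gcd(27,1) + gcd(5,17) + gcd(4,1) + gcd(28,15) = 1+1+1+1 = 4.
By Pick's theorem I = A − B/2 + 1 = 248 − 4/2 + 1 = 247.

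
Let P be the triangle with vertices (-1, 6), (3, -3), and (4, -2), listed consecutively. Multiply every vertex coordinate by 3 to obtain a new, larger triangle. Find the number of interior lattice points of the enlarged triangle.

By the shoelace formula, twice the signed area is |[(-1)·(-3) − 3·6] + [3·(-2) − 4·(-3)] + [4·6 − (-1)·(-2)]| = 13, so the area is 6.5.
The number of boundary lattice points is Σ gcd(|Δx|,|Δy|) = gcd(4,9) + gcd(1,1) + gcd(5,8) = 1+1+1 = 3.
Scaling by 3 multiplies the area by 3² = 9 (so the new area is 117/2) and multiplies the boundary lattice-point count by 3, giving 9.
By Pick's theorem, the interior count of the dilated polygon is 117/2 − 9/2 + 1 = 55.

55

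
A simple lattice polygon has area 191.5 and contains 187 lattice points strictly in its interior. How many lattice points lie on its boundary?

Pick's theorem gives A = I + B/2 − 1, so B = 2(A − I + 1) = 2(191.5 − 187 + 1) = 11.

11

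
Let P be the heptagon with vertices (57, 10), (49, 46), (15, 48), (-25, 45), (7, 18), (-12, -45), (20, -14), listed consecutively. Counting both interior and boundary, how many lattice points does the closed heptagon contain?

The shoelace formula gives twice the area as |[57·46 − 49·10] + [49·48 − 15·46] + [15·45 − (-25)·48] + [(-25)·18 − 7·45] + [7·(-45) − (-12)·18] + [(-12)·(-14) − 20·(-45)] + [20·10 − 57·(-14)]| = 6871, so the area is 6871/2.
The number of boundary lattice points is Σ gcd(|Δx|,|Δy|) = gcd(8,36) + gcd(34,2) + gcd(40,3) + gcd(32,27) + gcd(19,63) + gcd(32,31) + gcd(37,24) = 4+2+1+1+1+1+1 = 11.
Pick's theorem gives I = A − B/2 + 1 = 6871/2 − 11/2 + 1 = 3431, so the closed region contains I + B = 3431 + 11 = 3442 lattice points.

3442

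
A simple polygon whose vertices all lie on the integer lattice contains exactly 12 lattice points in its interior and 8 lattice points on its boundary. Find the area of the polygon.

15

By Pick's theorem, A = I + B/2 − 1 = 12 + 8/2 − 1 = 15.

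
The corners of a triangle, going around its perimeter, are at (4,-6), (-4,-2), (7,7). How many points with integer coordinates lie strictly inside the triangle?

By the shoelace formula, twice the signed area is |[4·(-2) − (-4)·(-6)] + [(-4)·7 − 7·(-2)] + [7·(-6) − 4·7]| = 116, so the area is 58.
Along each edge there are gcd(|Δx|,|Δy|)+1 lattice points, so counting each shared vertex once the boundary has gcd(8,4) + gcd(11,9) + gcd(3,13) = 4+1+1 = 6.
By Pick's theorem A = I + B/2 − 1, so I = 58 − 6/2 + 1 = 56.

56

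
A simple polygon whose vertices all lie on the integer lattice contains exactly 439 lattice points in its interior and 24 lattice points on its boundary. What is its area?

By Pick's theorem, A = I + B/2 − 1 = 439 + 24/2 − 1 = 450.

450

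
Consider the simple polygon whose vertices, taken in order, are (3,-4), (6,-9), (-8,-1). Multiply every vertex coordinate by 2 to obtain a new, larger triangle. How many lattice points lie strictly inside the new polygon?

Using the shoelace formula, 2A = |(3·(-9) − 6·(-4)) + (6·(-1) − (-8)·(-9)) + ((-8)·(-4) − 3·(-1))| = 46, so the area is 23.
Along each edge there are gcd(|Δx|,|Δy|)+1 lattice points, so counting each shared vertex once the boundary has gcd(3,5) + gcd(14,8) + gcd(11,3) = 1+2+1 = 4.
Scaling by 2 multiplies the area by 2² = 4 (so the new area is 92) and multiplies the boundary lattice-point count by 2, giving 8.
By Pick's theorem, the interior count of the dilated polygon is 92 − 8/2 + 1 = 89.

89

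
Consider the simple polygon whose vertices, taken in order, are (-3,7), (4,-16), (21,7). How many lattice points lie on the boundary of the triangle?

The number of boundary lattice points is Σ gcd(|Δx|,|Δy|) = gcd(7,23) + gcd(17,23) + gcd(24,0) = 1+1+24 = 26.

26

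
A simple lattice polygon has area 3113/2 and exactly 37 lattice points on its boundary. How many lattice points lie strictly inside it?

Pick's theorem A = I + B/2 − 1 rearranges to I = A − B/2 + 1 = 3113/2 − 37/2 + 1 = 1539.

1539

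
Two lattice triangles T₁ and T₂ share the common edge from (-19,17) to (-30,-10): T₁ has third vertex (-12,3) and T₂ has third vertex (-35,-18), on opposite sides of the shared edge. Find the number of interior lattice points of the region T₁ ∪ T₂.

191

The union is the simple quadrilateral with vertices (-19,17), (-12,3), (-30,-10), (-35,-18) in order.
Using the shoelace formula, 2A = |[(-19)·3 − (-12)·17] + [(-12)·(-10) − (-30)·3] + [(-30)·(-18) − (-35)·(-10)] + [(-35)·17 − (-19)·(-18)]| = 390, so the area is 195.
Summing gcd(|Δx|,|Δy|) over the edges gives the boundary count: gcd(7,14) + gcd(18,13) + gcd(5,8) + gcd(16,35) = 7+1+1+1 = 10.
By Pick's theorem I = A − B/2 + 1 = 195 − 10/2 + 1 = 191.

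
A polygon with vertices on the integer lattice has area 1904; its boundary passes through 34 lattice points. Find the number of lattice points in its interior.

1888

Pick's theorem A = I + B/2 − 1 rearranges to I = A − B/2 + 1 = 1904 − 34/2 + 1 = 1888.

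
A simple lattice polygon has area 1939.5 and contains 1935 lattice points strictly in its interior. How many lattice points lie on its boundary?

11

Pick's theorem gives A = I + B/2 − 1, so B = 2(A − I + 1) = 2(1939.5 − 1935 + 1) = 11.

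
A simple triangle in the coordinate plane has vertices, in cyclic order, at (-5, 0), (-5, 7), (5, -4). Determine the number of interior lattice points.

Using the shoelace formula, 2A = |[(-5)·7 − (-5)·0] + [(-5)·(-4) − 5·7] + [5·0 − (-5)·(-4)]| = 70, so the area is 35.
Along each edge there are gcd(|Δx|,|Δy|)+1 lattice points, so counting each shared vertex once the boundary has gcd(0,7) + gcd(10,11) + gcd(10,4) = 7+1+2 = 10.
By Pick's theorem A = I + B/2 − 1, so I = 35 − 10/2 + 1 = 31.

31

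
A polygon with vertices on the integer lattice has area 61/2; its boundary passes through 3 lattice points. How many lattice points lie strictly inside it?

30

From Pick's theorem, I = A − B/2 + 1 = 61/2 − 3/2 + 1 = 30.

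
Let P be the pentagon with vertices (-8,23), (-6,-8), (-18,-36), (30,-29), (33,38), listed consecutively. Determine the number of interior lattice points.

2515

Using the shoelace formula, 2A = |[(-8)·(-8) − (-6)·23] + [(-6)·(-36) − (-18)·(-8)] + [(-18)·(-29) − 30·(-36)] + [30·38 − 33·(-29)] + [33·23 − (-8)·38]| = 5036, so the area is 2518.
The number of boundary lattice points is Σ gcd(|Δx|,|Δy|) = gcd(2,31) + gcd(12,28) + gcd(48,7) + gcd(3,67) + gcd(41,15) = 1+4+1+1+1 = 8.
Pick's theorem gives I = A − B/2 + 1 = 2518 − 8/2 + 1 = 2515.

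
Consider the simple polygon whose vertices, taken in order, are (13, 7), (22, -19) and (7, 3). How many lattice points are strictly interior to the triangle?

95

By the shoelace formula, twice the signed area is |(13·(-19) − 22·7) + (22·3 − 7·(-19)) + (7·7 − 13·3)| = 192, so the area is 96.
Summing gcd(|Δx|,|Δy|) over the edges gives the boundary count: gcd(9,26) + gcd(15,22) + gcd(6,4) = 1+1+2 = 4.
Pick's theorem gives I = A − B/2 + 1 = 96 − 4/2 + 1 = 95.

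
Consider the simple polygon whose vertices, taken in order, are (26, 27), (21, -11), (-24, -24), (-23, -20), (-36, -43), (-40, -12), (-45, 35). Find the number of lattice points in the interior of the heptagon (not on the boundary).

The shoelace formula gives twice the area as |(26·(-11) − 21·27) + (21·(-24) − (-24)·(-11)) + ((-24)·(-20) − (-23)·(-24)) + ((-23)·(-43) − (-36)·(-20)) + ((-36)·(-12) − (-40)·(-43)) + ((-40)·35 − (-45)·(-12)) + ((-45)·27 − 26·35)| = 6777, so the area is 6777/2.
Along each edge there are gcd(|Δx|,|Δy|)+1 lattice points, so counting each shared vertex once the boundary has gcd(5,38) + gcd(45,13) + gcd(1,4) + gcd(13,23) + gcd(4,31) + gcd(5,47) + gcd(71,8) = 1+1+1+1+1+1+1 = 7.
Pick's theorem gives I = A − B/2 + 1 = 6777/2 − 7/2 + 1 = 3386.

3386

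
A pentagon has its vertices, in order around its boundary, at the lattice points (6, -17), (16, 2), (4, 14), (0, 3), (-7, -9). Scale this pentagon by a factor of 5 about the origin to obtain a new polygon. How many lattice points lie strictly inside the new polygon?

8786

Using the shoelace formula, 2A = |[6·2 − 16·(-17)] + [16·14 − 4·2] + [4·3 − 0·14] + [0·(-9) − (-7)·3] + [(-7)·(-17) − 6·(-9)]| = 706, so the area is 353.
Summing gcd(|Δx|,|Δy|) over the edges gives the boundary count: gcd(10,19) + gcd(12,12) + gcd(4,11) + gcd(7,12) + gcd(13,8) = 1+12+1+1+1 = 16.
Scaling by 5 multiplies the area by 5² = 25 (so the new area is 8825) and multiplies the boundary lattice-point count by 5, giving 80.
By Pick's theorem, the interior count of the dilated polygon is 8825 − 80/2 + 1 = 8786.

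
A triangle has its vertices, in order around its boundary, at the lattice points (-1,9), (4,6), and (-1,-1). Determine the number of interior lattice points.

Using the shoelace formula, 2A = |[(-1)·6 − 4·9] + [4·(-1) − (-1)·6] + [(-1)·9 − (-1)·(-1)]| = 50, so the area is 25.
Summing gcd(|Δx|,|Δy|) over the edges gives the boundary count: gcd(5,3) + gcd(5,7) + gcd(0,10) = 1+1+10 = 12.
By Pick's theorem A = I + B/2 − 1, so I = 25 − 12/2 + 1 = 20.

20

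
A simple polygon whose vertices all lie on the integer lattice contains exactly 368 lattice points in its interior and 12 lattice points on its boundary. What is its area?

Pick's theorem states A = I + B/2 − 1, so A = 368 + 12/2 − 1 = 373.

373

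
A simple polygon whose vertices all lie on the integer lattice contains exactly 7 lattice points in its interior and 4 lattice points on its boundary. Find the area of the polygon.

8

Pick's theorem states A = I + B/2 − 1, so A = 7 + 4/2 − 1 = 8.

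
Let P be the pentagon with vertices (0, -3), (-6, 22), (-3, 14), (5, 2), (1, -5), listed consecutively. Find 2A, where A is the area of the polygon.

The shoelace formula gives twice the area as |[0·22 − (-6)·(-3)] + [(-6)·14 − (-3)·22] + [(-3)·2 − 5·14] + [5·(-5) − 1·2] + [1·(-3) − 0·(-5)]| = 142, so the area is 71.

142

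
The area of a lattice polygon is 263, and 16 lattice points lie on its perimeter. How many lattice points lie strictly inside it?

256

Pick's theorem A = I + B/2 − 1 rearranges to I = A − B/2 + 1 = 263 − 16/2 + 1 = 256.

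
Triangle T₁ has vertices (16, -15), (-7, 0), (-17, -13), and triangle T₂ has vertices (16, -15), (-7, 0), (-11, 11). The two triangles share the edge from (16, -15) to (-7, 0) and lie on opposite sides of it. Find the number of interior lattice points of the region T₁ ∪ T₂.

320

The union is the simple quadrilateral with vertices (16, -15), (-17, -13), (-7, 0), (-11, 11) in order.
Using the shoelace formula, 2A = |[16·(-13) − (-17)·(-15)] + [(-17)·0 − (-7)·(-13)] + [(-7)·11 − (-11)·0] + [(-11)·(-15) − 16·11]| = 642, so the area is 321.
Summing gcd(|Δx|,|Δy|) over the edges gives the boundary count: gcd(33,2) + gcd(10,13) + gcd(4,11) + gcd(27,26) = 1+1+1+1 = 4.
By Pick's theorem I = A − B/2 + 1 = 321 − 4/2 + 1 = 320.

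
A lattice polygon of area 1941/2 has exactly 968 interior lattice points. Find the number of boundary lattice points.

7

Pick's theorem gives A = I + B/2 − 1, so B = 2(A − I + 1) = 2(1941/2 − 968 + 1) = 7.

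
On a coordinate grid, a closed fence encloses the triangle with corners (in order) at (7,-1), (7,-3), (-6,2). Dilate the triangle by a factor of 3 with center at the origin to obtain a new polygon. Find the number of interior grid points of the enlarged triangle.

112

The shoelace formula gives twice the area as |[7·(-3) − 7·(-1)] + [7·2 − (-6)·(-3)] + [(-6)·(-1) − 7·2]| = 26, so the area is 13.
Summing gcd(|Δx|,|Δy|) over the edges gives the boundary count: gcd(0,2) + gcd(13,5) + gcd(13,3) = 2+1+1 = 4.
Scaling by 3 multiplies the area by 3² = 9 (so the new area is 117) and multiplies the boundary lattice-point count by 3, giving 12.
By Pick's theorem, the interior count of the dilated polygon is 117 − 12/2 + 1 = 112.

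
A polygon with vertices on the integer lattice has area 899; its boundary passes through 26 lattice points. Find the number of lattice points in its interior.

From Pick's theorem, I = A − B/2 + 1 = 899 − 26/2 + 1 = 887.

887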